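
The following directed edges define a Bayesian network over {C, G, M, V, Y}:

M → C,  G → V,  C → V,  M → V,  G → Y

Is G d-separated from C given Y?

2 paths connect G and C; each must be blocked for d-separation to hold:
Path 1: G → V ← C
  V is a collider here and neither V nor any of its descendants is conditioned on, so the collider stays closed — the path is blocked at V.
Path 2: G → V ← M → C
  V is a collider here and neither V nor any of its descendants is conditioned on, so the collider stays closed — the path is blocked at V.
Since every path is blocked, d-separation holds.

Yes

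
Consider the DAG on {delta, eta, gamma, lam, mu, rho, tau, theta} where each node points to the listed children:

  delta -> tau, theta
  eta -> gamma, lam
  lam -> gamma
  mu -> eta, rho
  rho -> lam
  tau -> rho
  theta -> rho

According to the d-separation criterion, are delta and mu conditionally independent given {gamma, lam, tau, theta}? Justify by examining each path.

Yes

Enumerating the 6 paths from delta to mu and testing each for blocking by {gamma, lam, tau, theta}:
  1. delta → tau → rho ← mu — tau:chain[blocks]; rho:collider[open] ⇒ blocked
  2. delta → tau → rho → lam → gamma ← eta ← mu — tau:chain[blocks]; rho:chain[open]; lam:chain[blocks]; gamma:collider[open]; eta:chain[open] ⇒ blocked
  3. delta → tau → rho → lam ← eta ← mu — tau:chain[blocks]; rho:chain[open]; lam:collider[open]; eta:chain[open] ⇒ blocked
  4. delta → theta → rho ← mu — theta:chain[blocks]; rho:collider[open] ⇒ blocked
  5. delta → theta → rho → lam → gamma ← eta ← mu — theta:chain[blocks]; rho:chain[open]; lam:chain[blocks]; gamma:collider[open]; eta:chain[open] ⇒ blocked
  6. delta → theta → rho → lam ← eta ← mu — theta:chain[blocks]; rho:chain[open]; lam:collider[open]; eta:chain[open] ⇒ blocked
Since every path is blocked, d-separation holds.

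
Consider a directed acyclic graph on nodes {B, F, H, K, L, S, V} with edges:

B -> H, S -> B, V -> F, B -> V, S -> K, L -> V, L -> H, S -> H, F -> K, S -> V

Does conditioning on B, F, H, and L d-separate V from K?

No — V and K are not d-separated given {B, F, H, L}.

Enumerating the 6 paths from V to K and testing each for blocking by {B, F, H, L}:
Path 1: V ← B → H ← S → K
  B is a fork here and B is conditioned on, so the path is blocked at B.
Path 2: V ← B ← S → K
  B is a chain here and B is conditioned on, so the path is blocked at B.
Path 3: V ← L → H ← B ← S → K
  L is a fork here and L is conditioned on, so the path is blocked at L.
Path 4: V ← L → H ← S → K
  L is a fork here and L is conditioned on, so the path is blocked at L.
Path 5: V → F → K
  F is a chain here and F is conditioned on, so the path is blocked at F.
Path 6: V ← S → K
  S is a fork and S is not conditioned on — no node blocks this path, so it is active.
Because an active path exists, V and K are not d-separated.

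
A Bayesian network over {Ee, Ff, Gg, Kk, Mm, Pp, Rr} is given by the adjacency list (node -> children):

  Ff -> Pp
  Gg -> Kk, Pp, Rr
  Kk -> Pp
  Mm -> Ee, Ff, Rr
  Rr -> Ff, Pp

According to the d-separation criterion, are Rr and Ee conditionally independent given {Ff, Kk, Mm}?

There are 5 undirected paths between Rr and Ee; checking each against the conditioning set {Ff, Kk, Mm}:
Path 1: Rr → Pp ← Ff ← Mm → Ee
  Pp is a collider here and neither Pp nor any of its descendants is conditioned on, so the collider stays closed — the path is blocked at Pp.
Path 2: Rr ← Mm → Ee
  Mm is a fork here and Mm is conditioned on, so the path is blocked at Mm.
Path 3: Rr → Ff ← Mm → Ee
  Mm is a fork here and Mm is conditioned on, so the path is blocked at Mm.
Path 4: Rr ← Gg → Pp ← Ff ← Mm → Ee
  Pp is a collider here and neither Pp nor any of its descendants is conditioned on, so the collider stays closed — the path is blocked at Pp.
Path 5: Rr ← Gg → Kk → Pp ← Ff ← Mm → Ee
  Kk is a chain here and Kk is conditioned on, so the path is blocked at Kk.
Since every path is blocked, d-separation holds.

Yes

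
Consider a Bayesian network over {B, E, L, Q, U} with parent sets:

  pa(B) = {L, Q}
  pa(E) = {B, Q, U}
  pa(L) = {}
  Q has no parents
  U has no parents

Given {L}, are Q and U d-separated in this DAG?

Yes

Enumerating the 2 paths from Q to U and testing each for blocking by {L}:
  1. Q → B → E ← U — B:chain[open]; E:collider[blocks] ⇒ blocked
  2. Q → E ← U — E:collider[blocks] ⇒ blocked
Every path is blocked, so Q and U are d-separated given {L}.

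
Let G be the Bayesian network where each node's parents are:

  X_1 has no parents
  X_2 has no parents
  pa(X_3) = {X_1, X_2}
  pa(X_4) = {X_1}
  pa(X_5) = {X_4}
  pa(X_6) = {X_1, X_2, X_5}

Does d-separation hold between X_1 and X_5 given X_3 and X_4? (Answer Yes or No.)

3 paths connect X_1 and X_5; each must be blocked for d-separation to hold:
Path 1: X_1 → X_6 ← X_5
  X_6 is a collider here and neither X_6 nor any of its descendants is conditioned on, so the collider stays closed — the path is blocked at X_6.
Path 2: X_1 → X_4 → X_5
  X_4 is a chain here and X_4 is conditioned on, so the path is blocked at X_4.
Path 3: X_1 → X_3 ← X_2 → X_6 ← X_5
  X_6 is a collider here and neither X_6 nor any of its descendants is conditioned on, so the collider stays closed — the path is blocked at X_6.
Since every path is blocked, d-separation holds.

Yes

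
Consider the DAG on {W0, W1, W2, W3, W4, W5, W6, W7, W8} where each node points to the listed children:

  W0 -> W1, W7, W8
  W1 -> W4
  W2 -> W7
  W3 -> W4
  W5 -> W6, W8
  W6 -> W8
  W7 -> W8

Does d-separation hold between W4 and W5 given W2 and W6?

There are 4 undirected paths between W4 and W5; checking each against the conditioning set {W2, W6}:
Path 1: W4 ← W1 ← W0 → W7 → W8 ← W5
  W8 is a collider here and neither W8 nor any of its descendants is conditioned on, so the collider stays closed — the path is blocked at W8.
Path 2: W4 ← W1 ← W0 → W7 → W8 ← W6 ← W5
  W8 is a collider here and neither W8 nor any of its descendants is conditioned on, so the collider stays closed — the path is blocked at W8.
Path 3: W4 ← W1 ← W0 → W8 ← W5
  W8 is a collider here and neither W8 nor any of its descendants is conditioned on, so the collider stays closed — the path is blocked at W8.
Path 4: W4 ← W1 ← W0 → W8 ← W6 ← W5
  W8 is a collider here and neither W8 nor any of its descendants is conditioned on, so the collider stays closed — the path is blocked at W8.
All paths are blocked; W4 ⊥ W5 | {W2, W6} holds.

Yes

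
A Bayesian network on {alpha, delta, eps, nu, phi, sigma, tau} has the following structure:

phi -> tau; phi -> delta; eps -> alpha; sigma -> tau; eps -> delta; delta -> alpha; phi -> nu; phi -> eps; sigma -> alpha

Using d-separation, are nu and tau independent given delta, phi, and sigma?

Yes

5 paths connect nu and tau; each must be blocked for d-separation to hold:
  1. nu ← phi → tau — phi:fork[blocks] ⇒ blocked
  2. nu ← phi → delta ← eps → alpha ← sigma → tau — phi:fork[blocks]; delta:collider[open]; eps:fork[open]; alpha:collider[blocks]; sigma:fork[blocks] ⇒ blocked
  3. nu ← phi → delta → alpha ← sigma → tau — phi:fork[blocks]; delta:chain[blocks]; alpha:collider[blocks]; sigma:fork[blocks] ⇒ blocked
  4. nu ← phi → eps → delta → alpha ← sigma → tau — phi:fork[blocks]; eps:chain[open]; delta:chain[blocks]; alpha:collider[blocks]; sigma:fork[blocks] ⇒ blocked
  5. nu ← phi → eps → alpha ← sigma → tau — phi:fork[blocks]; eps:chain[open]; alpha:collider[blocks]; sigma:fork[blocks] ⇒ blocked
All paths are blocked; nu ⊥ tau | {delta, phi, sigma} holds.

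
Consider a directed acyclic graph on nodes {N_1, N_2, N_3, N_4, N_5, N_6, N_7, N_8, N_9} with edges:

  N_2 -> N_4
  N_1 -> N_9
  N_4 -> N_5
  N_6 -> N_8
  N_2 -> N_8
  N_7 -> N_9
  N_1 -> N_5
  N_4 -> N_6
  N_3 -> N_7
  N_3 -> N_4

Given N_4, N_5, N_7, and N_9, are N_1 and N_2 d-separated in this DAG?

Yes

We examine all 4 paths between N_1 and N_2:
Path 1: N_1 → N_9 ← N_7 ← N_3 → N_4 → N_6 → N_8 ← N_2
  N_7 is a chain here and N_7 is conditioned on, so the path is blocked at N_7.
Path 2: N_1 → N_9 ← N_7 ← N_3 → N_4 ← N_2
  N_7 is a chain here and N_7 is conditioned on, so the path is blocked at N_7.
Path 3: N_1 → N_5 ← N_4 → N_6 → N_8 ← N_2
  N_4 is a fork here and N_4 is conditioned on, so the path is blocked at N_4.
Path 4: N_1 → N_5 ← N_4 ← N_2
  N_4 is a chain here and N_4 is conditioned on, so the path is blocked at N_4.
Every path is blocked, so N_1 and N_2 are d-separated given {N_4, N_5, N_7, N_9}.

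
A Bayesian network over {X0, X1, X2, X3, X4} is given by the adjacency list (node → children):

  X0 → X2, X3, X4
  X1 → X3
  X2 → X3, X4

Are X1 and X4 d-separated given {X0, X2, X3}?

4 paths connect X1 and X4; each must be blocked for d-separation to hold:
  1. X1 → X3 ← X0 → X2 → X4 — X3:collider[open]; X0:fork[blocks]; X2:chain[blocks] ⇒ blocked
  2. X1 → X3 ← X0 → X4 — X3:collider[open]; X0:fork[blocks] ⇒ blocked
  3. X1 → X3 ← X2 ← X0 → X4 — X3:collider[open]; X2:chain[blocks]; X0:fork[blocks] ⇒ blocked
  4. X1 → X3 ← X2 → X4 — X3:collider[open]; X2:fork[blocks] ⇒ blocked
All paths are blocked; X1 ⊥ X4 | {X0, X2, X3} holds.

Yes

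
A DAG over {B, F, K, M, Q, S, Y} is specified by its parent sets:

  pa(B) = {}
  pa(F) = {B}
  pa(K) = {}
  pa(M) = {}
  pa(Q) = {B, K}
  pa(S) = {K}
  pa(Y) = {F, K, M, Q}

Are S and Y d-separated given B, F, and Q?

Enumerating the 3 paths from S to Y and testing each for blocking by {B, F, Q}:
Path 1: S ← K → Q ← B → F → Y
  B is a fork here and B is conditioned on, so the path is blocked at B.
Path 2: S ← K → Q → Y
  Q is a chain here and Q is conditioned on, so the path is blocked at Q.
Path 3: S ← K → Y
  K is a fork and K is not conditioned on — no node blocks this path, so it is active.
At least one path is unblocked, so d-separation fails.

No — S and Y are not d-separated given {B, F, Q}.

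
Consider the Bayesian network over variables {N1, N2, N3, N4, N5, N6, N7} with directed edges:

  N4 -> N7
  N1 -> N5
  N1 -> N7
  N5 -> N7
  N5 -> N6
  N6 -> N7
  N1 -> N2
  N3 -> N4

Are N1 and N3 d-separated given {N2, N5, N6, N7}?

There are 3 undirected paths between N1 and N3; checking each against the conditioning set {N2, N5, N6, N7}:
  1. N1 → N5 → N7 ← N4 ← N3 — N5:chain[blocks]; N7:collider[open]; N4:chain[open] ⇒ blocked
  2. N1 → N5 → N6 → N7 ← N4 ← N3 — N5:chain[blocks]; N6:chain[blocks]; N7:collider[open]; N4:chain[open] ⇒ blocked
  3. N1 → N7 ← N4 ← N3 — N7:collider[open]; N4:chain[open] ⇒ active
Because an active path exists, N1 and N3 are not d-separated.

No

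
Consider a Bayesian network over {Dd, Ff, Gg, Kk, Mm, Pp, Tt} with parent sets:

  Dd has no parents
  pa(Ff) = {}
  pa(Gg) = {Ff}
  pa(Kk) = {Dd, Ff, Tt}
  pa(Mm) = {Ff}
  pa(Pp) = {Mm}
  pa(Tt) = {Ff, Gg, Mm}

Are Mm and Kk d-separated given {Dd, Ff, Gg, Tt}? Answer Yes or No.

We examine all 6 paths between Mm and Kk:
Path 1: Mm ← Ff → Kk
  Ff is a fork here and Ff is conditioned on, so the path is blocked at Ff.
Path 2: Mm ← Ff → Gg → Tt → Kk
  Ff is a fork here and Ff is conditioned on, so the path is blocked at Ff.
Path 3: Mm ← Ff → Tt → Kk
  Ff is a fork here and Ff is conditioned on, so the path is blocked at Ff.
Path 4: Mm → Tt ← Ff → Kk
  Ff is a fork here and Ff is conditioned on, so the path is blocked at Ff.
Path 5: Mm → Tt → Kk
  Tt is a chain here and Tt is conditioned on, so the path is blocked at Tt.
Path 6: Mm → Tt ← Gg ← Ff → Kk
  Gg is a chain here and Gg is conditioned on, so the path is blocked at Gg.
Every path is blocked, so Mm and Kk are d-separated given {Dd, Ff, Gg, Tt}.

Yes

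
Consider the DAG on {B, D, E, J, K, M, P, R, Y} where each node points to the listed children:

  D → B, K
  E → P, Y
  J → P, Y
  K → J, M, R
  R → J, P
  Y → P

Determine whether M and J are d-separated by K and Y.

5 paths connect M and J; each must be blocked for d-separation to hold:
Path 1: M ← K → J
  K is a fork here and K is conditioned on, so the path is blocked at K.
Path 2: M ← K → R → J
  K is a fork here and K is conditioned on, so the path is blocked at K.
Path 3: M ← K → R → P ← J
  K is a fork here and K is conditioned on, so the path is blocked at K.
Path 4: M ← K → R → P ← E → Y ← J
  K is a fork here and K is conditioned on, so the path is blocked at K.
Path 5: M ← K → R → P ← Y ← J
  K is a fork here and K is conditioned on, so the path is blocked at K.
Since every path is blocked, d-separation holds.

Yes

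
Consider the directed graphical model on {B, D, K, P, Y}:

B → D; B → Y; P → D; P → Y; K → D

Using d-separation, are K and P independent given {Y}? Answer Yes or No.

Yes

2 paths connect K and P; each must be blocked for d-separation to hold:
Path 1: K → D ← P
  D is a collider here and neither D nor any of its descendants is conditioned on, so the collider stays closed — the path is blocked at D.
Path 2: K → D ← B → Y ← P
  D is a collider here and neither D nor any of its descendants is conditioned on, so the collider stays closed — the path is blocked at D.
Since every path is blocked, d-separation holds.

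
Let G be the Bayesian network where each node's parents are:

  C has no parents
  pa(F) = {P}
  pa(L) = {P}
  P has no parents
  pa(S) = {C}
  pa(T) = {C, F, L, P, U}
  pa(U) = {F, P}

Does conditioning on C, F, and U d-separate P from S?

Yes — P and S are d-separated given {C, F, U}.

We examine all 6 paths between P and S:
  1. P → L → T ← C → S — L:chain[open]; T:collider[blocks]; C:fork[blocks] ⇒ blocked
  2. P → T ← C → S — T:collider[blocks]; C:fork[blocks] ⇒ blocked
  3. P → U → T ← C → S — U:chain[blocks]; T:collider[blocks]; C:fork[blocks] ⇒ blocked
  4. P → U ← F → T ← C → S — U:collider[open]; F:fork[blocks]; T:collider[blocks]; C:fork[blocks] ⇒ blocked
  5. P → F → T ← C → S — F:chain[blocks]; T:collider[blocks]; C:fork[blocks] ⇒ blocked
  6. P → F → U → T ← C → S — F:chain[blocks]; U:chain[blocks]; T:collider[blocks]; C:fork[blocks] ⇒ blocked
Every path is blocked, so P and S are d-separated given {C, F, U}.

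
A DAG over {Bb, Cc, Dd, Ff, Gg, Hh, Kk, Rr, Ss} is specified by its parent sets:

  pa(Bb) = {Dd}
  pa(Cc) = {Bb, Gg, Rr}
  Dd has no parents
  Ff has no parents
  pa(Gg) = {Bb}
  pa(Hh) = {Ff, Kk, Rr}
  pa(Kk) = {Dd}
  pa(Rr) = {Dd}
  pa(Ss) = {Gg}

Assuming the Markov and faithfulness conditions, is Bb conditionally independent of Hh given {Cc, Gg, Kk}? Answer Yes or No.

Enumerating the 6 paths from Bb to Hh and testing each for blocking by {Cc, Gg, Kk}:
  1. Bb → Gg → Cc ← Rr → Hh — Gg:chain[blocks]; Cc:collider[open]; Rr:fork[open] ⇒ blocked
  2. Bb → Gg → Cc ← Rr ← Dd → Kk → Hh — Gg:chain[blocks]; Cc:collider[open]; Rr:chain[open]; Dd:fork[open]; Kk:chain[blocks] ⇒ blocked
  3. Bb ← Dd → Rr → Hh — Dd:fork[open]; Rr:chain[open] ⇒ active
  4. Bb ← Dd → Kk → Hh — Dd:fork[open]; Kk:chain[blocks] ⇒ blocked
  5. Bb → Cc ← Rr → Hh — Cc:collider[open]; Rr:fork[open] ⇒ active
  6. Bb → Cc ← Rr ← Dd → Kk → Hh — Cc:collider[open]; Rr:chain[open]; Dd:fork[open]; Kk:chain[blocks] ⇒ blocked
Because an active path exists, Bb and Hh are not d-separated.

No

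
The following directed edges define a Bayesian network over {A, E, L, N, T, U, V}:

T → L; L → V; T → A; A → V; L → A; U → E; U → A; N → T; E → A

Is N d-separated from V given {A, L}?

Yes — N and V are d-separated given {A, L}.

4 paths connect N and V; each must be blocked for d-separation to hold:
Path 1: N → T → A ← L → V
  L is a fork here and L is conditioned on, so the path is blocked at L.
Path 2: N → T → A → V
  A is a chain here and A is conditioned on, so the path is blocked at A.
Path 3: N → T → L → A → V
  L is a chain here and L is conditioned on, so the path is blocked at L.
Path 4: N → T → L → V
  L is a chain here and L is conditioned on, so the path is blocked at L.
Since every path is blocked, d-separation holds.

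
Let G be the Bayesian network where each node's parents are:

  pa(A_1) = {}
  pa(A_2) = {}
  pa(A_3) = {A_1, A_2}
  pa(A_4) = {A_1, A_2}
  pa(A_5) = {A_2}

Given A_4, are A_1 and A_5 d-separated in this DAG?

No

We examine all 2 paths between A_1 and A_5:
Path 1: A_1 → A_4 ← A_2 → A_5
  A_4 is a collider and A_4 is conditioned on, which opens it; A_2 is a fork and A_2 is not conditioned on — no node blocks this path, so it is active.
Path 2: A_1 → A_3 ← A_2 → A_5
  A_3 is a collider here and neither A_3 nor any of its descendants is conditioned on, so the collider stays closed — the path is blocked at A_3.
At least one path is unblocked, so d-separation fails.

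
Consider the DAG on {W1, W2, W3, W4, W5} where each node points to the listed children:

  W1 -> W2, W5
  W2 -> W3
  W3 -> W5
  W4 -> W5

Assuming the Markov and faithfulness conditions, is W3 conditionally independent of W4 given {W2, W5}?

Enumerating the 2 paths from W3 to W4 and testing each for blocking by {W2, W5}:
Path 1: W3 ← W2 ← W1 → W5 ← W4
  W2 is a chain here and W2 is conditioned on, so the path is blocked at W2.
Path 2: W3 → W5 ← W4
  W5 is a collider and W5 is conditioned on, which opens it — no node blocks this path, so it is active.
Because an active path exists, W3 and W4 are not d-separated.

No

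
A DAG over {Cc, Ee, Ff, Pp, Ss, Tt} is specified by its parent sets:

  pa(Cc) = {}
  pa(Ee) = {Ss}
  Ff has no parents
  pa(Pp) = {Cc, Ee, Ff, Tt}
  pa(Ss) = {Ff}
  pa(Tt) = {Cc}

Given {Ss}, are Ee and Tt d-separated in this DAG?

Yes

Enumerating the 4 paths from Ee to Tt and testing each for blocking by {Ss}:
Path 1: Ee → Pp ← Tt
  Pp is a collider here and neither Pp nor any of its descendants is conditioned on, so the collider stays closed — the path is blocked at Pp.
Path 2: Ee → Pp ← Cc → Tt
  Pp is a collider here and neither Pp nor any of its descendants is conditioned on, so the collider stays closed — the path is blocked at Pp.
Path 3: Ee ← Ss ← Ff → Pp ← Tt
  Ss is a chain here and Ss is conditioned on, so the path is blocked at Ss.
Path 4: Ee ← Ss ← Ff → Pp ← Cc → Tt
  Ss is a chain here and Ss is conditioned on, so the path is blocked at Ss.
Since every path is blocked, d-separation holds.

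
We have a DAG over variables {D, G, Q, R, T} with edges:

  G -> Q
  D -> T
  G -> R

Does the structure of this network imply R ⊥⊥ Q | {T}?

No — R and Q are not d-separated given {T}.

Only one path connects R and Q:
  1. R ← G → Q — G:fork[open] ⇒ active
Since the path R ← G → Q is active, R and Q are not d-separated given {T}.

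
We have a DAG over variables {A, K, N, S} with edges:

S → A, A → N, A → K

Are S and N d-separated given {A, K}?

The only undirected path from S to N is:
  1. S → A → N — A:chain[blocks] ⇒ blocked
All paths are blocked; S ⊥ N | {A, K} holds.

Yes — S and N are d-separated given {A, K}.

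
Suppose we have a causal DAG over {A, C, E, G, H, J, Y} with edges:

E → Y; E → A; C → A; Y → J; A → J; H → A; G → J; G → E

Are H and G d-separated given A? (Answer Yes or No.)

There are 4 undirected paths between H and G; checking each against the conditioning set {A}:
  1. H → A ← E ← G — A:collider[open]; E:chain[open] ⇒ active
  2. H → A ← E → Y → J ← G — A:collider[open]; E:fork[open]; Y:chain[open]; J:collider[blocks] ⇒ blocked
  3. H → A → J ← G — A:chain[blocks]; J:collider[blocks] ⇒ blocked
  4. H → A → J ← Y ← E ← G — A:chain[blocks]; J:collider[blocks]; Y:chain[open]; E:chain[open] ⇒ blocked
Because an active path exists, H and G are not d-separated.

No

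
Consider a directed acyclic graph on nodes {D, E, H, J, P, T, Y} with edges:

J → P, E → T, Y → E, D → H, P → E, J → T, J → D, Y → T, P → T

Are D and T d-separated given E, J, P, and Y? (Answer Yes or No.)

4 paths connect D and T; each must be blocked for d-separation to hold:
Path 1: D ← J → P → E ← Y → T
  J is a fork here and J is conditioned on, so the path is blocked at J.
Path 2: D ← J → P → E → T
  J is a fork here and J is conditioned on, so the path is blocked at J.
Path 3: D ← J → P → T
  J is a fork here and J is conditioned on, so the path is blocked at J.
Path 4: D ← J → T
  J is a fork here and J is conditioned on, so the path is blocked at J.
All paths are blocked; D ⊥ T | {E, J, P, Y} holds.

Yes — D and T are d-separated given {E, J, P, Y}.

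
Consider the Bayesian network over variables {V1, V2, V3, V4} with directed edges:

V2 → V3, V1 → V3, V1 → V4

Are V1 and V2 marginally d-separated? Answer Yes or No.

Only one path connects V1 and V2:
Path 1: V1 → V3 ← V2
  V3 is a collider here and neither V3 nor any of its descendants is conditioned on, so the collider stays closed — the path is blocked at V3.
Every path is blocked, so V1 and V2 are d-separated given ∅.

Yes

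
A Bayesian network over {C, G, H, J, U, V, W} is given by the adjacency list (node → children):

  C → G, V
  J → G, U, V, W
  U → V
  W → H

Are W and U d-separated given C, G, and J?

We examine all 3 paths between W and U:
  1. W ← J → V ← U — J:fork[blocks]; V:collider[blocks] ⇒ blocked
  2. W ← J → G ← C → V ← U — J:fork[blocks]; G:collider[open]; C:fork[blocks]; V:collider[blocks] ⇒ blocked
  3. W ← J → U — J:fork[blocks] ⇒ blocked
Every path is blocked, so W and U are d-separated given {C, G, J}.

Yes — W and U are d-separated given {C, G, J}.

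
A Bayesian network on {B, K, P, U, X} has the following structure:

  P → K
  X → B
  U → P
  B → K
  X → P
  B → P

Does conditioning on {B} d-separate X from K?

4 paths connect X and K; each must be blocked for d-separation to hold:
Path 1: X → B → K
  B is a chain here and B is conditioned on, so the path is blocked at B.
Path 2: X → B → P → K
  B is a chain here and B is conditioned on, so the path is blocked at B.
Path 3: X → P → K
  P is a chain and P is not conditioned on — no node blocks this path, so it is active.
Path 4: X → P ← B → K
  P is a collider here and neither P nor any of its descendants is conditioned on, so the collider stays closed — the path is blocked at P.
Because an active path exists, X and K are not d-separated.

No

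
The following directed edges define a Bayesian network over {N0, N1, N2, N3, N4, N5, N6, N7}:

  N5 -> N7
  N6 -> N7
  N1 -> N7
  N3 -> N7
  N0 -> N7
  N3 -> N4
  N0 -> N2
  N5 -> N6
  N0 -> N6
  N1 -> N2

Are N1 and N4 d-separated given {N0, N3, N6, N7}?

Yes

Enumerating the 4 paths from N1 to N4 and testing each for blocking by {N0, N3, N6, N7}:
  1. N1 → N2 ← N0 → N6 ← N5 → N7 ← N3 → N4 — N2:collider[blocks]; N0:fork[blocks]; N6:collider[open]; N5:fork[open]; N7:collider[open]; N3:fork[blocks] ⇒ blocked
  2. N1 → N2 ← N0 → N6 → N7 ← N3 → N4 — N2:collider[blocks]; N0:fork[blocks]; N6:chain[blocks]; N7:collider[open]; N3:fork[blocks] ⇒ blocked
  3. N1 → N2 ← N0 → N7 ← N3 → N4 — N2:collider[blocks]; N0:fork[blocks]; N7:collider[open]; N3:fork[blocks] ⇒ blocked
  4. N1 → N7 ← N3 → N4 — N7:collider[open]; N3:fork[blocks] ⇒ blocked
All paths are blocked; N1 ⊥ N4 | {N0, N3, N6, N7} holds.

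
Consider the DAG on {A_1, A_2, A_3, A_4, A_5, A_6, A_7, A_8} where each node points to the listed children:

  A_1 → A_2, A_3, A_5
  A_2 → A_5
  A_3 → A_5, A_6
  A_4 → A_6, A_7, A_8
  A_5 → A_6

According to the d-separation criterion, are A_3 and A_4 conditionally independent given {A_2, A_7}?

Yes — A_3 and A_4 are d-separated given {A_2, A_7}.

We examine all 4 paths between A_3 and A_4:
Path 1: A_3 → A_6 ← A_4
  A_6 is a collider here and neither A_6 nor any of its descendants is conditioned on, so the collider stays closed — the path is blocked at A_6.
Path 2: A_3 ← A_1 → A_5 → A_6 ← A_4
  A_6 is a collider here and neither A_6 nor any of its descendants is conditioned on, so the collider stays closed — the path is blocked at A_6.
Path 3: A_3 ← A_1 → A_2 → A_5 → A_6 ← A_4
  A_2 is a chain here and A_2 is conditioned on, so the path is blocked at A_2.
Path 4: A_3 → A_5 → A_6 ← A_4
  A_6 is a collider here and neither A_6 nor any of its descendants is conditioned on, so the collider stays closed — the path is blocked at A_6.
Every path is blocked, so A_3 and A_4 are d-separated given {A_2, A_7}.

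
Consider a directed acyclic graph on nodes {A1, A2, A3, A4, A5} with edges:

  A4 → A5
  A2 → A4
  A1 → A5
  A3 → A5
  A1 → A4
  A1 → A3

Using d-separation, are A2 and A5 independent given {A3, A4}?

No

3 paths connect A2 and A5; each must be blocked for d-separation to hold:
Path 1: A2 → A4 → A5
  A4 is a chain here and A4 is conditioned on, so the path is blocked at A4.
Path 2: A2 → A4 ← A1 → A3 → A5
  A3 is a chain here and A3 is conditioned on, so the path is blocked at A3.
Path 3: A2 → A4 ← A1 → A5
  A4 is a collider and A4 is conditioned on, which opens it; A1 is a fork and A1 is not conditioned on — no node blocks this path, so it is active.
At least one path is unblocked, so d-separation fails.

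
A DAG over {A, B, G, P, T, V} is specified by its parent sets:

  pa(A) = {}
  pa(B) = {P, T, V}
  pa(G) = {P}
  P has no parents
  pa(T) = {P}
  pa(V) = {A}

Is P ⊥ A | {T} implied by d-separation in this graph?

Yes

We examine all 2 paths between P and A:
  1. P → T → B ← V ← A — T:chain[blocks]; B:collider[blocks]; V:chain[open] ⇒ blocked
  2. P → B ← V ← A — B:collider[blocks]; V:chain[open] ⇒ blocked
All paths are blocked; P ⊥ A | {T} holds.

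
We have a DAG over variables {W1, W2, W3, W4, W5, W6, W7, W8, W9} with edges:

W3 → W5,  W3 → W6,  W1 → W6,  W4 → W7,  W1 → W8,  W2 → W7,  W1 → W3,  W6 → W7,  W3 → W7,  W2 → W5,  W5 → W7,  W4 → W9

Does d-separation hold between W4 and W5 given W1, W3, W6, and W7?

No — W4 and W5 are not d-separated given {W1, W3, W6, W7}.

There are 5 undirected paths between W4 and W5; checking each against the conditioning set {W1, W3, W6, W7}:
  1. W4 → W7 ← W2 → W5 — W7:collider[open]; W2:fork[open] ⇒ active
  2. W4 → W7 ← W3 → W5 — W7:collider[open]; W3:fork[blocks] ⇒ blocked
  3. W4 → W7 ← W6 ← W3 → W5 — W7:collider[open]; W6:chain[blocks]; W3:fork[blocks] ⇒ blocked
  4. W4 → W7 ← W6 ← W1 → W3 → W5 — W7:collider[open]; W6:chain[blocks]; W1:fork[blocks]; W3:chain[blocks] ⇒ blocked
  5. W4 → W7 ← W5 — W7:collider[open] ⇒ active
At least one path is unblocked, so d-separation fails.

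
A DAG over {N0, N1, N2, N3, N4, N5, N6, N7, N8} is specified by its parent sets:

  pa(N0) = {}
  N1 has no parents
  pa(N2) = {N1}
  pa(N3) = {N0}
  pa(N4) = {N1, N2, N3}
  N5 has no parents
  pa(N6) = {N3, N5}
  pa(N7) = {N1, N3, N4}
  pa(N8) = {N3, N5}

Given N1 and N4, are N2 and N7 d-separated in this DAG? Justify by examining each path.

No

There are 6 undirected paths between N2 and N7; checking each against the conditioning set {N1, N4}:
Path 1: N2 ← N1 → N4 → N7
  N1 is a fork here and N1 is conditioned on, so the path is blocked at N1.
Path 2: N2 ← N1 → N4 ← N3 → N7
  N1 is a fork here and N1 is conditioned on, so the path is blocked at N1.
Path 3: N2 ← N1 → N7
  N1 is a fork here and N1 is conditioned on, so the path is blocked at N1.
Path 4: N2 → N4 ← N1 → N7
  N1 is a fork here and N1 is conditioned on, so the path is blocked at N1.
Path 5: N2 → N4 → N7
  N4 is a chain here and N4 is conditioned on, so the path is blocked at N4.
Path 6: N2 → N4 ← N3 → N7
  N4 is a collider and N4 is conditioned on, which opens it; N3 is a fork and N3 is not conditioned on — no node blocks this path, so it is active.
At least one path is unblocked, so d-separation fails.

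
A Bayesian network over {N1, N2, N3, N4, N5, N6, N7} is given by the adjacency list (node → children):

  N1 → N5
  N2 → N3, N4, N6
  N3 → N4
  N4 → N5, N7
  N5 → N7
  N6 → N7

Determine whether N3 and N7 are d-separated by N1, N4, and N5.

There are 6 undirected paths between N3 and N7; checking each against the conditioning set {N1, N4, N5}:
  1. N3 → N4 ← N2 → N6 → N7 — N4:collider[open]; N2:fork[open]; N6:chain[open] ⇒ active
  2. N3 → N4 → N5 → N7 — N4:chain[blocks]; N5:chain[blocks] ⇒ blocked
  3. N3 → N4 → N7 — N4:chain[blocks] ⇒ blocked
  4. N3 ← N2 → N4 → N5 → N7 — N2:fork[open]; N4:chain[blocks]; N5:chain[blocks] ⇒ blocked
  5. N3 ← N2 → N4 → N7 — N2:fork[open]; N4:chain[blocks] ⇒ blocked
  6. N3 ← N2 → N6 → N7 — N2:fork[open]; N6:chain[open] ⇒ active
Since the path N3 → N4 ← N2 → N6 → N7 is active, N3 and N7 are not d-separated given {N1, N4, N5}.

No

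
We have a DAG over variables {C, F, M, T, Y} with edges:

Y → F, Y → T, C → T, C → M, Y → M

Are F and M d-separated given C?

No

2 paths connect F and M; each must be blocked for d-separation to hold:
  1. F ← Y → T ← C → M — Y:fork[open]; T:collider[blocks]; C:fork[blocks] ⇒ blocked
  2. F ← Y → M — Y:fork[open] ⇒ active
Since the path F ← Y → M is active, F and M are not d-separated given {C}.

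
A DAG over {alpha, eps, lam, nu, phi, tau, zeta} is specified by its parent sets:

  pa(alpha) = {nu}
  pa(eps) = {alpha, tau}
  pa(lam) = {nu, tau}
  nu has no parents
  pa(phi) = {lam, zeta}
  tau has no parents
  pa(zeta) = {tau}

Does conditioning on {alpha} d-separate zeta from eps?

No — zeta and eps are not d-separated given {alpha}.

We examine all 4 paths between zeta and eps:
  1. zeta → phi ← lam ← nu → alpha → eps — phi:collider[blocks]; lam:chain[open]; nu:fork[open]; alpha:chain[blocks] ⇒ blocked
  2. zeta → phi ← lam ← tau → eps — phi:collider[blocks]; lam:chain[open]; tau:fork[open] ⇒ blocked
  3. zeta ← tau → eps — tau:fork[open] ⇒ active
  4. zeta ← tau → lam ← nu → alpha → eps — tau:fork[open]; lam:collider[blocks]; nu:fork[open]; alpha:chain[blocks] ⇒ blocked
At least one path is unblocked, so d-separation fails.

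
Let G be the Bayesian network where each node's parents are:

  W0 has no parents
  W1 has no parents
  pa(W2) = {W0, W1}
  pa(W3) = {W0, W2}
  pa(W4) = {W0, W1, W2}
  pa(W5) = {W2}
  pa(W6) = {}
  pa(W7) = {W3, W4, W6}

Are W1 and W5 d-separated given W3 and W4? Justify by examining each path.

No — W1 and W5 are not d-separated given {W3, W4}.

Enumerating the 6 paths from W1 to W5 and testing each for blocking by {W3, W4}:
  1. W1 → W2 → W5 — W2:chain[open] ⇒ active
  2. W1 → W4 ← W2 → W5 — W4:collider[open]; W2:fork[open] ⇒ active
  3. W1 → W4 → W7 ← W3 ← W2 → W5 — W4:chain[blocks]; W7:collider[blocks]; W3:chain[blocks]; W2:fork[open] ⇒ blocked
  4. W1 → W4 → W7 ← W3 ← W0 → W2 → W5 — W4:chain[blocks]; W7:collider[blocks]; W3:chain[blocks]; W0:fork[open]; W2:chain[open] ⇒ blocked
  5. W1 → W4 ← W0 → W2 → W5 — W4:collider[open]; W0:fork[open]; W2:chain[open] ⇒ active
  6. W1 → W4 ← W0 → W3 ← W2 → W5 — W4:collider[open]; W0:fork[open]; W3:collider[open]; W2:fork[open] ⇒ active
At least one path is unblocked, so d-separation fails.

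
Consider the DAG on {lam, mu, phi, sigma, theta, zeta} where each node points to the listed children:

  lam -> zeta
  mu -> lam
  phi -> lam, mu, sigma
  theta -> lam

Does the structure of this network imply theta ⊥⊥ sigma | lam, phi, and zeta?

There are 2 undirected paths between theta and sigma; checking each against the conditioning set {lam, phi, zeta}:
  1. theta → lam ← mu ← phi → sigma — lam:collider[open]; mu:chain[open]; phi:fork[blocks] ⇒ blocked
  2. theta → lam ← phi → sigma — lam:collider[open]; phi:fork[blocks] ⇒ blocked
Every path is blocked, so theta and sigma are d-separated given {lam, phi, zeta}.

Yes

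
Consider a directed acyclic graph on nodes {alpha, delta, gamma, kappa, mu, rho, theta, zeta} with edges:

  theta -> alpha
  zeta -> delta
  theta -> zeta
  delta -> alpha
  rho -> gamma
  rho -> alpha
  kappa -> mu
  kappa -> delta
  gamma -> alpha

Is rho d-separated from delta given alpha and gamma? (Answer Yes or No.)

We examine all 4 paths between rho and delta:
Path 1: rho → gamma → alpha ← theta → zeta → delta
  gamma is a chain here and gamma is conditioned on, so the path is blocked at gamma.
Path 2: rho → gamma → alpha ← delta
  gamma is a chain here and gamma is conditioned on, so the path is blocked at gamma.
Path 3: rho → alpha ← theta → zeta → delta
  alpha is a collider and alpha is conditioned on, which opens it; theta is a fork and theta is not conditioned on; zeta is a chain and zeta is not conditioned on — no node blocks this path, so it is active.
Path 4: rho → alpha ← delta
  alpha is a collider and alpha is conditioned on, which opens it — no node blocks this path, so it is active.
At least one path is unblocked, so d-separation fails.

No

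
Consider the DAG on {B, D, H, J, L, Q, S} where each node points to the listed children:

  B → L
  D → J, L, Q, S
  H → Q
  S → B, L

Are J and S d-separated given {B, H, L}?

No

3 paths connect J and S; each must be blocked for d-separation to hold:
Path 1: J ← D → L ← B ← S
  B is a chain here and B is conditioned on, so the path is blocked at B.
Path 2: J ← D → L ← S
  D is a fork and D is not conditioned on; L is a collider and L is conditioned on, which opens it — no node blocks this path, so it is active.
Path 3: J ← D → S
  D is a fork and D is not conditioned on — no node blocks this path, so it is active.
At least one path is unblocked, so d-separation fails.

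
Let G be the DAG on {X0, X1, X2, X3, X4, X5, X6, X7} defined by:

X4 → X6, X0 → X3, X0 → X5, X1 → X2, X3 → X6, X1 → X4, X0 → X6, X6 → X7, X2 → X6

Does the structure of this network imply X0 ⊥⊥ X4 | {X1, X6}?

No — X0 and X4 are not d-separated given {X1, X6}.

4 paths connect X0 and X4; each must be blocked for d-separation to hold:
Path 1: X0 → X6 ← X4
  X6 is a collider and X6 is conditioned on, which opens it — no node blocks this path, so it is active.
Path 2: X0 → X6 ← X2 ← X1 → X4
  X1 is a fork here and X1 is conditioned on, so the path is blocked at X1.
Path 3: X0 → X3 → X6 ← X4
  X3 is a chain and X3 is not conditioned on; X6 is a collider and X6 is conditioned on, which opens it — no node blocks this path, so it is active.
Path 4: X0 → X3 → X6 ← X2 ← X1 → X4
  X1 is a fork here and X1 is conditioned on, so the path is blocked at X1.
Because an active path exists, X0 and X4 are not d-separated.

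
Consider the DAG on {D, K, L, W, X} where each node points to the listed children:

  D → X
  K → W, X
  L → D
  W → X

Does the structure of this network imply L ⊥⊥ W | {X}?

No

Enumerating the 2 paths from L to W and testing each for blocking by {X}:
Path 1: L → D → X ← K → W
  D is a chain and D is not conditioned on; X is a collider and X is conditioned on, which opens it; K is a fork and K is not conditioned on — no node blocks this path, so it is active.
Path 2: L → D → X ← W
  D is a chain and D is not conditioned on; X is a collider and X is conditioned on, which opens it — no node blocks this path, so it is active.
Because an active path exists, L and W are not d-separated.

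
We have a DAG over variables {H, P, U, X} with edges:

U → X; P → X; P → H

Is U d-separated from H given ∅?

Yes

Only one path connects U and H:
Path 1: U → X ← P → H
  X is a collider here and neither X nor any of its descendants is conditioned on, so the collider stays closed — the path is blocked at X.
Every path is blocked, so U and H are d-separated given ∅.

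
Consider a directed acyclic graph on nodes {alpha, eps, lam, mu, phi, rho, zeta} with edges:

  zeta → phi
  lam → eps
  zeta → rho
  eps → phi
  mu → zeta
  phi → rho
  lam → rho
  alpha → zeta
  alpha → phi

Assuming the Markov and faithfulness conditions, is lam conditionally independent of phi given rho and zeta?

No

Enumerating the 4 paths from lam to phi and testing each for blocking by {rho, zeta}:
Path 1: lam → rho ← phi
  rho is a collider and rho is conditioned on, which opens it — no node blocks this path, so it is active.
Path 2: lam → rho ← zeta → phi
  zeta is a fork here and zeta is conditioned on, so the path is blocked at zeta.
Path 3: lam → rho ← zeta ← alpha → phi
  zeta is a chain here and zeta is conditioned on, so the path is blocked at zeta.
Path 4: lam → eps → phi
  eps is a chain and eps is not conditioned on — no node blocks this path, so it is active.
Since the path lam → rho ← phi is active, lam and phi are not d-separated given {rho, zeta}.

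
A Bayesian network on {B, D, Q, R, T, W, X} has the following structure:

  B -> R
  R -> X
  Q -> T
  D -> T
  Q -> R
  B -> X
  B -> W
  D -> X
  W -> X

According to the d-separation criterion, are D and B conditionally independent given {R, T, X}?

6 paths connect D and B; each must be blocked for d-separation to hold:
Path 1: D → T ← Q → R → X ← W ← B
  R is a chain here and R is conditioned on, so the path is blocked at R.
Path 2: D → T ← Q → R → X ← B
  R is a chain here and R is conditioned on, so the path is blocked at R.
Path 3: D → T ← Q → R ← B
  T is a collider and T is conditioned on, which opens it; Q is a fork and Q is not conditioned on; R is a collider and R is conditioned on, which opens it — no node blocks this path, so it is active.
Path 4: D → X ← R ← B
  R is a chain here and R is conditioned on, so the path is blocked at R.
Path 5: D → X ← W ← B
  X is a collider and X is conditioned on, which opens it; W is a chain and W is not conditioned on — no node blocks this path, so it is active.
Path 6: D → X ← B
  X is a collider and X is conditioned on, which opens it — no node blocks this path, so it is active.
Since the path D → T ← Q → R ← B is active, D and B are not d-separated given {R, T, X}.

No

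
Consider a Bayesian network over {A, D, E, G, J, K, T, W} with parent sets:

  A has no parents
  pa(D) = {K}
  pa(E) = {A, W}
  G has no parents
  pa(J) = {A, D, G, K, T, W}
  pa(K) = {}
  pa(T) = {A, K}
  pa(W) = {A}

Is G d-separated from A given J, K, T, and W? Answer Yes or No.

Enumerating the 6 paths from G to A and testing each for blocking by {J, K, T, W}:
Path 1: G → J ← K → T ← A
  K is a fork here and K is conditioned on, so the path is blocked at K.
Path 2: G → J ← D ← K → T ← A
  K is a fork here and K is conditioned on, so the path is blocked at K.
Path 3: G → J ← W → E ← A
  W is a fork here and W is conditioned on, so the path is blocked at W.
Path 4: G → J ← W ← A
  W is a chain here and W is conditioned on, so the path is blocked at W.
Path 5: G → J ← A
  J is a collider and J is conditioned on, which opens it — no node blocks this path, so it is active.
Path 6: G → J ← T ← A
  T is a chain here and T is conditioned on, so the path is blocked at T.
Because an active path exists, G and A are not d-separated.

No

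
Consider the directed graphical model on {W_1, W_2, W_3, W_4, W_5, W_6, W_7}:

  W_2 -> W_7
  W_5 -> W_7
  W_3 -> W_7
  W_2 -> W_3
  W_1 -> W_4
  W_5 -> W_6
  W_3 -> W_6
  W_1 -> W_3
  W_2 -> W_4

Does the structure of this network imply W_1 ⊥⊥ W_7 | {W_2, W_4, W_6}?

No

Enumerating the 6 paths from W_1 to W_7 and testing each for blocking by {W_2, W_4, W_6}:
Path 1: W_1 → W_4 ← W_2 → W_7
  W_2 is a fork here and W_2 is conditioned on, so the path is blocked at W_2.
Path 2: W_1 → W_4 ← W_2 → W_3 → W_7
  W_2 is a fork here and W_2 is conditioned on, so the path is blocked at W_2.
Path 3: W_1 → W_4 ← W_2 → W_3 → W_6 ← W_5 → W_7
  W_2 is a fork here and W_2 is conditioned on, so the path is blocked at W_2.
Path 4: W_1 → W_3 → W_7
  W_3 is a chain and W_3 is not conditioned on — no node blocks this path, so it is active.
Path 5: W_1 → W_3 ← W_2 → W_7
  W_2 is a fork here and W_2 is conditioned on, so the path is blocked at W_2.
Path 6: W_1 → W_3 → W_6 ← W_5 → W_7
  W_3 is a chain and W_3 is not conditioned on; W_6 is a collider and W_6 is conditioned on, which opens it; W_5 is a fork and W_5 is not conditioned on — no node blocks this path, so it is active.
Since the path W_1 → W_3 → W_7 is active, W_1 and W_7 are not d-separated given {W_2, W_4, W_6}.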